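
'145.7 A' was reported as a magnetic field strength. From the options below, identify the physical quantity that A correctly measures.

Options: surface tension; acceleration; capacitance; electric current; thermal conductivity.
electric current

magnetic field strength should have units dimensionally equivalent to A / m (e.g. A/m).
The given unit 'A' reduces to A. Of the listed options, that is the dimensionality of electric current.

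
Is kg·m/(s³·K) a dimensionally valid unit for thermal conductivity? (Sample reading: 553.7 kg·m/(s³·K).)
Yes

thermal conductivity has SI base units: kg * m / (s^3 * K)
kg·m/(s³·K) reduces to the same SI base units, so it is a valid unit for thermal conductivity.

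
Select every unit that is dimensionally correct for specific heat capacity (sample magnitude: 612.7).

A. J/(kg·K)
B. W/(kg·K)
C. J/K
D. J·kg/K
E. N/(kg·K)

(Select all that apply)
A

specific heat capacity has SI base units: m^2 / (s^2 * K)

Checking each option against m^2 / (s^2 * K):
  A. J/(kg·K): ✓ matches
  B. W/(kg·K): ✗ does not match
  C. J/K: ✗ does not match
  D. J·kg/K: ✗ does not match
  E. N/(kg·K): ✗ does not match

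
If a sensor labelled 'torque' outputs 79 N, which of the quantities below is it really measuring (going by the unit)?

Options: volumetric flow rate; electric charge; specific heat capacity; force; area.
force

torque should have units dimensionally equivalent to kg * m^2 / s^2 (e.g. N·m).
The given unit 'N' reduces to kg * m / s^2. Of the listed options, that is the dimensionality of force.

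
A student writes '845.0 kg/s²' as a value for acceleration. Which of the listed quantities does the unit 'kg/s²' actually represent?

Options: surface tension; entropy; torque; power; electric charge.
surface tension

acceleration should have units dimensionally equivalent to m / s^2 (e.g. m/s²).
The given unit 'kg/s²' reduces to kg / s^2. Of the listed options, that is the dimensionality of surface tension.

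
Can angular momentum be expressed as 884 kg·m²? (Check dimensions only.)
No

angular momentum has SI base units: kg * m^2 / s
kg·m² does NOT reduce to kg * m^2 / s; a valid unit for angular momentum would be e.g. kg·m²/s.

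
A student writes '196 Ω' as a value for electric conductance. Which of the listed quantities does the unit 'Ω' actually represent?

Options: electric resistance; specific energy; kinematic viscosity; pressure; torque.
electric resistance

electric conductance should have units dimensionally equivalent to A^2 * s^3 / (kg * m^2) (e.g. S).
The given unit 'Ω' reduces to kg * m^2 / (A^2 * s^3). Of the listed options, that is the dimensionality of electric resistance.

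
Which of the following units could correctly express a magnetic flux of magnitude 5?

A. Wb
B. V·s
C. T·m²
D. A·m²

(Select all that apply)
A, B, C

magnetic flux has SI base units: kg * m^2 / (A * s^2)

Checking each option against kg * m^2 / (A * s^2):
  A. Wb: ✓ matches
  B. V·s: ✓ matches
  C. T·m²: ✓ matches
  D. A·m²: ✗ does not match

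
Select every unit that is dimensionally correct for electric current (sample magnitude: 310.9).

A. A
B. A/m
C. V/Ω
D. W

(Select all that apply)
A, C

electric current has SI base units: A

Checking each option against A:
  A. A: ✓ matches
  B. A/m: ✗ does not match
  C. V/Ω: ✓ matches
  D. W: ✗ does not match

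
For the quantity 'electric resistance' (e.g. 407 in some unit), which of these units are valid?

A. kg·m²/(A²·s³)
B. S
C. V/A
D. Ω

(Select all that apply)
A, C, D

electric resistance has SI base units: kg * m^2 / (A^2 * s^3)

Checking each option against kg * m^2 / (A^2 * s^3):
  A. kg·m²/(A²·s³): ✓ matches
  B. S: ✗ does not match
  C. V/A: ✓ matches
  D. Ω: ✓ matches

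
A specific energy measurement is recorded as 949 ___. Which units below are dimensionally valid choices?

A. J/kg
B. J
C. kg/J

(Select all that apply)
A

specific energy has SI base units: m^2 / s^2

Checking each option against m^2 / s^2:
  A. J/kg: ✓ matches
  B. J: ✗ does not match
  C. kg/J: ✗ does not match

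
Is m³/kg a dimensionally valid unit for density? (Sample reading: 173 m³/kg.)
No

density has SI base units: kg / m^3
m³/kg does NOT reduce to kg / m^3; a valid unit for density would be e.g. kg/m³.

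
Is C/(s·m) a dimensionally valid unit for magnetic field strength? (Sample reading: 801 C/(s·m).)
Yes

magnetic field strength has SI base units: A / m
C/(s·m) reduces to the same SI base units, so it is a valid unit for magnetic field strength.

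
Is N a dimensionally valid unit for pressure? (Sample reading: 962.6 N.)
No

pressure has SI base units: kg / (m * s^2)
N does NOT reduce to kg / (m * s^2); a valid unit for pressure would be e.g. Pa.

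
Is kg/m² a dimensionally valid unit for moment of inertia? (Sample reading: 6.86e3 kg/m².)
No

moment of inertia has SI base units: kg * m^2
kg/m² does NOT reduce to kg * m^2; a valid unit for moment of inertia would be e.g. kg·m².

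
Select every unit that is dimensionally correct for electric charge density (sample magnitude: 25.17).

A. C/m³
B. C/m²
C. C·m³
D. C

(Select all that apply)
A

electric charge density has SI base units: A * s / m^3

Checking each option against A * s / m^3:
  A. C/m³: ✓ matches
  B. C/m²: ✗ does not match
  C. C·m³: ✗ does not match
  D. C: ✗ does not match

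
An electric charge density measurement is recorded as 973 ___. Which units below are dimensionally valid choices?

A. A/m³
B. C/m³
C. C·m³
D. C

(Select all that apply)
B

electric charge density has SI base units: A * s / m^3

Checking each option against A * s / m^3:
  A. A/m³: ✗ does not match
  B. C/m³: ✓ matches
  C. C·m³: ✗ does not match
  D. C: ✗ does not match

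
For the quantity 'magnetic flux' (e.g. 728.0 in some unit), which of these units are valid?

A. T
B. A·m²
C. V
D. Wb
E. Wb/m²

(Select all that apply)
D

magnetic flux has SI base units: kg * m^2 / (A * s^2)

Checking each option against kg * m^2 / (A * s^2):
  A. T: ✗ does not match
  B. A·m²: ✗ does not match
  C. V: ✗ does not match
  D. Wb: ✓ matches
  E. Wb/m²: ✗ does not match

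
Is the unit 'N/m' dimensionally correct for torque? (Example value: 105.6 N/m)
No

torque has SI base units: kg * m^2 / s^2
N/m does NOT reduce to kg * m^2 / s^2; a valid unit for torque would be e.g. N·m.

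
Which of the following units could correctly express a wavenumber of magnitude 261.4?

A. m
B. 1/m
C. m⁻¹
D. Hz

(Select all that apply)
B, C

wavenumber has SI base units: 1 / m

Checking each option against 1 / m:
  A. m: ✗ does not match
  B. 1/m: ✓ matches
  C. m⁻¹: ✓ matches
  D. Hz: ✗ does not match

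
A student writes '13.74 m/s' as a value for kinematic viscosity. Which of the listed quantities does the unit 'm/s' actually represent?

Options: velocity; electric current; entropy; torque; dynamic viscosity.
velocity

kinematic viscosity should have units dimensionally equivalent to m^2 / s (e.g. m²/s).
The given unit 'm/s' reduces to m / s. Of the listed options, that is the dimensionality of velocity.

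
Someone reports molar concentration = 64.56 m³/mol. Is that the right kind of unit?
No

molar concentration has SI base units: mol / m^3
m³/mol does NOT reduce to mol / m^3; a valid unit for molar concentration would be e.g. mol/m³.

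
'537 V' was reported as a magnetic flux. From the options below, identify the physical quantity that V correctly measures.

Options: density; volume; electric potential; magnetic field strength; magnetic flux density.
electric potential

magnetic flux should have units dimensionally equivalent to kg * m^2 / (A * s^2) (e.g. Wb).
The given unit 'V' reduces to kg * m^2 / (A * s^3). Of the listed options, that is the dimensionality of electric potential.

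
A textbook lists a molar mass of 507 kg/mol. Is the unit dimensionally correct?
Yes

molar mass has SI base units: kg / mol
kg/mol reduces to the same SI base units, so it is a valid unit for molar mass.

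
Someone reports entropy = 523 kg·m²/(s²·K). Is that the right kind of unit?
Yes

entropy has SI base units: kg * m^2 / (s^2 * K)
kg·m²/(s²·K) reduces to the same SI base units, so it is a valid unit for entropy.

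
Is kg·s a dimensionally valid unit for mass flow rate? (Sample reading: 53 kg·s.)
No

mass flow rate has SI base units: kg / s
kg·s does NOT reduce to kg / s; a valid unit for mass flow rate would be e.g. kg/s.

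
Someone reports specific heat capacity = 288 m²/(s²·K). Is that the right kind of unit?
Yes

specific heat capacity has SI base units: m^2 / (s^2 * K)
m²/(s²·K) reduces to the same SI base units, so it is a valid unit for specific heat capacity.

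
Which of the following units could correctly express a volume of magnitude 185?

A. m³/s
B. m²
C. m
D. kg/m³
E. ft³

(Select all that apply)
E

volume has SI base units: m^3

Checking each option against m^3:
  A. m³/s: ✗ does not match
  B. m²: ✗ does not match
  C. m: ✗ does not match
  D. kg/m³: ✗ does not match
  E. ft³: ✓ matches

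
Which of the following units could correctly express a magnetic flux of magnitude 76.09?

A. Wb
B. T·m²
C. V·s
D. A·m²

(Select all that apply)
A, B, C

magnetic flux has SI base units: kg * m^2 / (A * s^2)

Checking each option against kg * m^2 / (A * s^2):
  A. Wb: ✓ matches
  B. T·m²: ✓ matches
  C. V·s: ✓ matches
  D. A·m²: ✗ does not match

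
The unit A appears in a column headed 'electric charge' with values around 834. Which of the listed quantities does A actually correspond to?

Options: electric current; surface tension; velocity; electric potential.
electric current

electric charge should have units dimensionally equivalent to A * s (e.g. C).
The given unit 'A' reduces to A. Of the listed options, that is the dimensionality of electric current.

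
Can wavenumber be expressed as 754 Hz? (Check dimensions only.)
No

wavenumber has SI base units: 1 / m
Hz does NOT reduce to 1 / m; a valid unit for wavenumber would be e.g. 1/m.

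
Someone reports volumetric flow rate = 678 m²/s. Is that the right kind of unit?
No

volumetric flow rate has SI base units: m^3 / s
m²/s does NOT reduce to m^3 / s; a valid unit for volumetric flow rate would be e.g. m³/s.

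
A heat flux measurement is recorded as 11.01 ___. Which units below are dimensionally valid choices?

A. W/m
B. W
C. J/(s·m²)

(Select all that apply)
C

heat flux has SI base units: kg / s^3

Checking each option against kg / s^3:
  A. W/m: ✗ does not match
  B. W: ✗ does not match
  C. J/(s·m²): ✓ matches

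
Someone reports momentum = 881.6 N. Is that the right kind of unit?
No

momentum has SI base units: kg * m / s
N does NOT reduce to kg * m / s; a valid unit for momentum would be e.g. kg·m/s.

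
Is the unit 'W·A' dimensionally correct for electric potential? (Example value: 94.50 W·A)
No

electric potential has SI base units: kg * m^2 / (A * s^3)
W·A does NOT reduce to kg * m^2 / (A * s^3); a valid unit for electric potential would be e.g. V.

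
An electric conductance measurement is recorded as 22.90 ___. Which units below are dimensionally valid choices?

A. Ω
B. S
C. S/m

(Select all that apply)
B

electric conductance has SI base units: A^2 * s^3 / (kg * m^2)

Checking each option against A^2 * s^3 / (kg * m^2):
  A. Ω: ✗ does not match
  B. S: ✓ matches
  C. S/m: ✗ does not match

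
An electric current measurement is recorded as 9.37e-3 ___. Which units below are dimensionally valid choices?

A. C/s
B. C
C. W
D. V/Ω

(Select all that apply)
A, D

electric current has SI base units: A

Checking each option against A:
  A. C/s: ✓ matches
  B. C: ✗ does not match
  C. W: ✗ does not match
  D. V/Ω: ✓ matches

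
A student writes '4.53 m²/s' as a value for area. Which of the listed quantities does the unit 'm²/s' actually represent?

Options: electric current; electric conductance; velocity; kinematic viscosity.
kinematic viscosity

area should have units dimensionally equivalent to m^2 (e.g. m²).
The given unit 'm²/s' reduces to m^2 / s. Of the listed options, that is the dimensionality of kinematic viscosity.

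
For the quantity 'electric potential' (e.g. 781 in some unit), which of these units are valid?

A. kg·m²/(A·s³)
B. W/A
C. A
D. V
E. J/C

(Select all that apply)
A, B, D, E

electric potential has SI base units: kg * m^2 / (A * s^3)

Checking each option against kg * m^2 / (A * s^3):
  A. kg·m²/(A·s³): ✓ matches
  B. W/A: ✓ matches
  C. A: ✗ does not match
  D. V: ✓ matches
  E. J/C: ✓ matches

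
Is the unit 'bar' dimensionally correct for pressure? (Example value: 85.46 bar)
Yes

pressure has SI base units: kg / (m * s^2)
bar reduces to the same SI base units, so it is a valid unit for pressure.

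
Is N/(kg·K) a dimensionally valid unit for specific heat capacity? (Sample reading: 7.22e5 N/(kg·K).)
No

specific heat capacity has SI base units: m^2 / (s^2 * K)
N/(kg·K) does NOT reduce to m^2 / (s^2 * K); a valid unit for specific heat capacity would be e.g. J/(kg·K).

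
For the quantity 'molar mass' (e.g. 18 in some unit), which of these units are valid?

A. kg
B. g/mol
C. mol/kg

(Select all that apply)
B

molar mass has SI base units: kg / mol

Checking each option against kg / mol:
  A. kg: ✗ does not match
  B. g/mol: ✓ matches
  C. mol/kg: ✗ does not match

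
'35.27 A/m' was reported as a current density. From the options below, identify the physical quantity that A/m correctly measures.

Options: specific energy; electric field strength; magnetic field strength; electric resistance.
magnetic field strength

current density should have units dimensionally equivalent to A / m^2 (e.g. A/m²).
The given unit 'A/m' reduces to A / m. Of the listed options, that is the dimensionality of magnetic field strength.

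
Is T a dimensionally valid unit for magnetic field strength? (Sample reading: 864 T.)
No

magnetic field strength has SI base units: A / m
T does NOT reduce to A / m; a valid unit for magnetic field strength would be e.g. A/m.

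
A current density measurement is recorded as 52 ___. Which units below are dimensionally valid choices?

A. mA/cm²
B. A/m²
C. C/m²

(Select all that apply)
A, B

current density has SI base units: A / m^2

Checking each option against A / m^2:
  A. mA/cm²: ✓ matches
  B. A/m²: ✓ matches
  C. C/m²: ✗ does not match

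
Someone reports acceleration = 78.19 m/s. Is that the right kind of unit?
No

acceleration has SI base units: m / s^2
m/s does NOT reduce to m / s^2; a valid unit for acceleration would be e.g. m/s².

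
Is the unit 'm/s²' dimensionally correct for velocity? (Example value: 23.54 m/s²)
No

velocity has SI base units: m / s
m/s² does NOT reduce to m / s; a valid unit for velocity would be e.g. m/s.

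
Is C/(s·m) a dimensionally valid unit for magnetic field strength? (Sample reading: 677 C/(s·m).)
Yes

magnetic field strength has SI base units: A / m
C/(s·m) reduces to the same SI base units, so it is a valid unit for magnetic field strength.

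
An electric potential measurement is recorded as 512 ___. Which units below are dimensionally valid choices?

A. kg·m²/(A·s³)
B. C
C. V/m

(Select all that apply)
A

electric potential has SI base units: kg * m^2 / (A * s^3)

Checking each option against kg * m^2 / (A * s^3):
  A. kg·m²/(A·s³): ✓ matches
  B. C: ✗ does not match
  C. V/m: ✗ does not match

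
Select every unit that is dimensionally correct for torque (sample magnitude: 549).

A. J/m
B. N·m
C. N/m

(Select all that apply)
B

torque has SI base units: kg * m^2 / s^2

Checking each option against kg * m^2 / s^2:
  A. J/m: ✗ does not match
  B. N·m: ✓ matches
  C. N/m: ✗ does not match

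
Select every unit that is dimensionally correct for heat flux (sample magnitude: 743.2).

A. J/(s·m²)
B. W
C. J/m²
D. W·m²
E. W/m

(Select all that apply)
A

heat flux has SI base units: kg / s^3

Checking each option against kg / s^3:
  A. J/(s·m²): ✓ matches
  B. W: ✗ does not match
  C. J/m²: ✗ does not match
  D. W·m²: ✗ does not match
  E. W/m: ✗ does not match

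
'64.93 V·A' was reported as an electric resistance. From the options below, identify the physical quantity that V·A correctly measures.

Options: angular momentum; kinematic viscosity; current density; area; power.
power

electric resistance should have units dimensionally equivalent to kg * m^2 / (A^2 * s^3) (e.g. Ω).
The given unit 'V·A' reduces to kg * m^2 / s^3. Of the listed options, that is the dimensionality of power.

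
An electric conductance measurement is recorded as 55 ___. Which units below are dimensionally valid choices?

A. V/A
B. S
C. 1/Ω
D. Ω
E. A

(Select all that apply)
B, C

electric conductance has SI base units: A^2 * s^3 / (kg * m^2)

Checking each option against A^2 * s^3 / (kg * m^2):
  A. V/A: ✗ does not match
  B. S: ✓ matches
  C. 1/Ω: ✓ matches
  D. Ω: ✗ does not match
  E. A: ✗ does not match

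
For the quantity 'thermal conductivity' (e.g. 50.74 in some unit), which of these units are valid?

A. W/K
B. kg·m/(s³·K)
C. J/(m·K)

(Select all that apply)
B

thermal conductivity has SI base units: kg * m / (s^3 * K)

Checking each option against kg * m / (s^3 * K):
  A. W/K: ✗ does not match
  B. kg·m/(s³·K): ✓ matches
  C. J/(m·K): ✗ does not match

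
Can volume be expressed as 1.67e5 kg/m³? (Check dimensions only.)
No

volume has SI base units: m^3
kg/m³ does NOT reduce to m^3; a valid unit for volume would be e.g. m³.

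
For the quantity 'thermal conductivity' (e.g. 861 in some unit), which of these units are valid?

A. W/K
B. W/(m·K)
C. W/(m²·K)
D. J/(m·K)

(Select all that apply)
B

thermal conductivity has SI base units: kg * m / (s^3 * K)

Checking each option against kg * m / (s^3 * K):
  A. W/K: ✗ does not match
  B. W/(m·K): ✓ matches
  C. W/(m²·K): ✗ does not match
  D. J/(m·K): ✗ does not match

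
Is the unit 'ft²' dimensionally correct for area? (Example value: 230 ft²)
Yes

area has SI base units: m^2
ft² reduces to the same SI base units, so it is a valid unit for area.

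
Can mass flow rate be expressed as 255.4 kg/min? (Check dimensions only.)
Yes

mass flow rate has SI base units: kg / s
kg/min reduces to the same SI base units, so it is a valid unit for mass flow rate.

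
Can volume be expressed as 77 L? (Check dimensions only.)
Yes

volume has SI base units: m^3
L reduces to the same SI base units, so it is a valid unit for volume.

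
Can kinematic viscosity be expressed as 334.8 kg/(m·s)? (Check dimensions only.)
No

kinematic viscosity has SI base units: m^2 / s
kg/(m·s) does NOT reduce to m^2 / s; a valid unit for kinematic viscosity would be e.g. m²/s.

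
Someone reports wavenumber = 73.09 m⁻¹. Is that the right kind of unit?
Yes

wavenumber has SI base units: 1 / m
m⁻¹ reduces to the same SI base units, so it is a valid unit for wavenumber.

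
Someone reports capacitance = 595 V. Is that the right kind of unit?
No

capacitance has SI base units: A^2 * s^4 / (kg * m^2)
V does NOT reduce to A^2 * s^4 / (kg * m^2); a valid unit for capacitance would be e.g. F.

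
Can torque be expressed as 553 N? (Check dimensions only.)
No

torque has SI base units: kg * m^2 / s^2
N does NOT reduce to kg * m^2 / s^2; a valid unit for torque would be e.g. N·m.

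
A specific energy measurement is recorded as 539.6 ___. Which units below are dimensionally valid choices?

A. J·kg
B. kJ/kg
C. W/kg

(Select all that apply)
B

specific energy has SI base units: m^2 / s^2

Checking each option against m^2 / s^2:
  A. J·kg: ✗ does not match
  B. kJ/kg: ✓ matches
  C. W/kg: ✗ does not match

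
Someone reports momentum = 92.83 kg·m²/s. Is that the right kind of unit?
No

momentum has SI base units: kg * m / s
kg·m²/s does NOT reduce to kg * m / s; a valid unit for momentum would be e.g. kg·m/s.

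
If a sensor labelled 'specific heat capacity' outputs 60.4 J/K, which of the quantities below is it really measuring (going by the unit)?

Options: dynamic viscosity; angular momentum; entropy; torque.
entropy

specific heat capacity should have units dimensionally equivalent to m^2 / (s^2 * K) (e.g. J/(kg·K)).
The given unit 'J/K' reduces to kg * m^2 / (s^2 * K). Of the listed options, that is the dimensionality of entropy.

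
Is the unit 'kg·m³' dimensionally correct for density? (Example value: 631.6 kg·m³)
No

density has SI base units: kg / m^3
kg·m³ does NOT reduce to kg / m^3; a valid unit for density would be e.g. kg/m³.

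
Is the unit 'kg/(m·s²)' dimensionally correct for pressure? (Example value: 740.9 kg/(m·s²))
Yes

pressure has SI base units: kg / (m * s^2)
kg/(m·s²) reduces to the same SI base units, so it is a valid unit for pressure.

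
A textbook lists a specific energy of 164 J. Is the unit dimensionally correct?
No

specific energy has SI base units: m^2 / s^2
J does NOT reduce to m^2 / s^2; a valid unit for specific energy would be e.g. J/kg.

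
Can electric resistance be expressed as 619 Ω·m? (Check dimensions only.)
No

electric resistance has SI base units: kg * m^2 / (A^2 * s^3)
Ω·m does NOT reduce to kg * m^2 / (A^2 * s^3); a valid unit for electric resistance would be e.g. Ω.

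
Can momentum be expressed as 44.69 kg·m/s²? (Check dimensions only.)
No

momentum has SI base units: kg * m / s
kg·m/s² does NOT reduce to kg * m / s; a valid unit for momentum would be e.g. kg·m/s.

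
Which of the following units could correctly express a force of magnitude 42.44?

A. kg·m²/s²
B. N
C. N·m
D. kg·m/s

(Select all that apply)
B

force has SI base units: kg * m / s^2

Checking each option against kg * m / s^2:
  A. kg·m²/s²: ✗ does not match
  B. N: ✓ matches
  C. N·m: ✗ does not match
  D. kg·m/s: ✗ does not match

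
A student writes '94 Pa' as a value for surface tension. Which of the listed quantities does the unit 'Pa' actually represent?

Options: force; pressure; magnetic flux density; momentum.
pressure

surface tension should have units dimensionally equivalent to kg / s^2 (e.g. N/m).
The given unit 'Pa' reduces to kg / (m * s^2). Of the listed options, that is the dimensionality of pressure.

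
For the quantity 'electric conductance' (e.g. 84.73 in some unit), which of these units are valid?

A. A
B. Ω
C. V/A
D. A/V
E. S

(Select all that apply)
D, E

electric conductance has SI base units: A^2 * s^3 / (kg * m^2)

Checking each option against A^2 * s^3 / (kg * m^2):
  A. A: ✗ does not match
  B. Ω: ✗ does not match
  C. V/A: ✗ does not match
  D. A/V: ✓ matches
  E. S: ✓ matches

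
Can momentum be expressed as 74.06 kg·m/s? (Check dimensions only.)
Yes

momentum has SI base units: kg * m / s
kg·m/s reduces to the same SI base units, so it is a valid unit for momentum.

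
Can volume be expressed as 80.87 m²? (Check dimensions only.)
No

volume has SI base units: m^3
m² does NOT reduce to m^3; a valid unit for volume would be e.g. m³.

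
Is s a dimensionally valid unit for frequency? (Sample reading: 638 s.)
No

frequency has SI base units: 1 / s
s does NOT reduce to 1 / s; a valid unit for frequency would be e.g. Hz.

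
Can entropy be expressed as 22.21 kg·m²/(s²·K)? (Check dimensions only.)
Yes

entropy has SI base units: kg * m^2 / (s^2 * K)
kg·m²/(s²·K) reduces to the same SI base units, so it is a valid unit for entropy.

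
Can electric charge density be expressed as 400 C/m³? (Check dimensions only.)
Yes

electric charge density has SI base units: A * s / m^3
C/m³ reduces to the same SI base units, so it is a valid unit for electric charge density.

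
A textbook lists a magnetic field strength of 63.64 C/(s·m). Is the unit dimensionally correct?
Yes

magnetic field strength has SI base units: A / m
C/(s·m) reduces to the same SI base units, so it is a valid unit for magnetic field strength.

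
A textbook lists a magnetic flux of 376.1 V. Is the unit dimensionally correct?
No

magnetic flux has SI base units: kg * m^2 / (A * s^2)
V does NOT reduce to kg * m^2 / (A * s^2); a valid unit for magnetic flux would be e.g. Wb.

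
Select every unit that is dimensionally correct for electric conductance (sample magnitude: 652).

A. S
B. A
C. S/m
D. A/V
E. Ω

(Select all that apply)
A, D

electric conductance has SI base units: A^2 * s^3 / (kg * m^2)

Checking each option against A^2 * s^3 / (kg * m^2):
  A. S: ✓ matches
  B. A: ✗ does not match
  C. S/m: ✗ does not match
  D. A/V: ✓ matches
  E. Ω: ✗ does not match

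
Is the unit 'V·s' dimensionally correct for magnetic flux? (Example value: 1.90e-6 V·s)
Yes

magnetic flux has SI base units: kg * m^2 / (A * s^2)
V·s reduces to the same SI base units, so it is a valid unit for magnetic flux.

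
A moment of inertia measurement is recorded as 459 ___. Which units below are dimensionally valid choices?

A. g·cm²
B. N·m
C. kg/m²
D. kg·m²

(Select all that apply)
A, D

moment of inertia has SI base units: kg * m^2

Checking each option against kg * m^2:
  A. g·cm²: ✓ matches
  B. N·m: ✗ does not match
  C. kg/m²: ✗ does not match
  D. kg·m²: ✓ matches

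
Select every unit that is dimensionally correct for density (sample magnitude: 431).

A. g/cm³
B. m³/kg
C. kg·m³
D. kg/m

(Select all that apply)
A

density has SI base units: kg / m^3

Checking each option against kg / m^3:
  A. g/cm³: ✓ matches
  B. m³/kg: ✗ does not match
  C. kg·m³: ✗ does not match
  D. kg/m: ✗ does not match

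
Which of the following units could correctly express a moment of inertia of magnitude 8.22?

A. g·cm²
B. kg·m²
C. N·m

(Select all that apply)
A, B

moment of inertia has SI base units: kg * m^2

Checking each option against kg * m^2:
  A. g·cm²: ✓ matches
  B. kg·m²: ✓ matches
  C. N·m: ✗ does not match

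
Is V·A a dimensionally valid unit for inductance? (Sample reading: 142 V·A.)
No

inductance has SI base units: kg * m^2 / (A^2 * s^2)
V·A does NOT reduce to kg * m^2 / (A^2 * s^2); a valid unit for inductance would be e.g. H.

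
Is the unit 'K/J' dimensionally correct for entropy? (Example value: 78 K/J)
No

entropy has SI base units: kg * m^2 / (s^2 * K)
K/J does NOT reduce to kg * m^2 / (s^2 * K); a valid unit for entropy would be e.g. J/K.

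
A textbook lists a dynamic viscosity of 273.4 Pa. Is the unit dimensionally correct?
No

dynamic viscosity has SI base units: kg / (m * s)
Pa does NOT reduce to kg / (m * s); a valid unit for dynamic viscosity would be e.g. Pa·s.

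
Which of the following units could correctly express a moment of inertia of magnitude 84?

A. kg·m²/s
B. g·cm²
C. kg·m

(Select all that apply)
B

moment of inertia has SI base units: kg * m^2

Checking each option against kg * m^2:
  A. kg·m²/s: ✗ does not match
  B. g·cm²: ✓ matches
  C. kg·m: ✗ does not match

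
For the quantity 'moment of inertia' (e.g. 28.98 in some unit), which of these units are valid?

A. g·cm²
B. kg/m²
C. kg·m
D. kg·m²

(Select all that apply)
A, D

moment of inertia has SI base units: kg * m^2

Checking each option against kg * m^2:
  A. g·cm²: ✓ matches
  B. kg/m²: ✗ does not match
  C. kg·m: ✗ does not match
  D. kg·m²: ✓ matches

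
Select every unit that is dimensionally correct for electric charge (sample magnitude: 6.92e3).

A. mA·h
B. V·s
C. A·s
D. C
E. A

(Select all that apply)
A, C, D

electric charge has SI base units: A * s

Checking each option against A * s:
  A. mA·h: ✓ matches
  B. V·s: ✗ does not match
  C. A·s: ✓ matches
  D. C: ✓ matches
  E. A: ✗ does not match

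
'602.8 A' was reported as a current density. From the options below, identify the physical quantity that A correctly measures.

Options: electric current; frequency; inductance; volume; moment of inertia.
electric current

current density should have units dimensionally equivalent to A / m^2 (e.g. A/m²).
The given unit 'A' reduces to A. Of the listed options, that is the dimensionality of electric current.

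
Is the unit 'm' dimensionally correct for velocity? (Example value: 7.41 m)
No

velocity has SI base units: m / s
m does NOT reduce to m / s; a valid unit for velocity would be e.g. m/s.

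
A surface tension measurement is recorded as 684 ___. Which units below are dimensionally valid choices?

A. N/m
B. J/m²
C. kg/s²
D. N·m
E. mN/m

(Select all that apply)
A, B, C, E

surface tension has SI base units: kg / s^2

Checking each option against kg / s^2:
  A. N/m: ✓ matches
  B. J/m²: ✓ matches
  C. kg/s²: ✓ matches
  D. N·m: ✗ does not match
  E. mN/m: ✓ matches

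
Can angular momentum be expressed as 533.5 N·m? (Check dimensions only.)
No

angular momentum has SI base units: kg * m^2 / s
N·m does NOT reduce to kg * m^2 / s; a valid unit for angular momentum would be e.g. kg·m²/s.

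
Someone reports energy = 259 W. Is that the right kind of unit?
No

energy has SI base units: kg * m^2 / s^2
W does NOT reduce to kg * m^2 / s^2; a valid unit for energy would be e.g. J.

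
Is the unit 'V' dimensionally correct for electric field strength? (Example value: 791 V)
No

electric field strength has SI base units: kg * m / (A * s^3)
V does NOT reduce to kg * m / (A * s^3); a valid unit for electric field strength would be e.g. V/m.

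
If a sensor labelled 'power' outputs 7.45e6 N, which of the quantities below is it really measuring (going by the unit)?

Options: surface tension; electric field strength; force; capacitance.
force

power should have units dimensionally equivalent to kg * m^2 / s^3 (e.g. W).
The given unit 'N' reduces to kg * m / s^2. Of the listed options, that is the dimensionality of force.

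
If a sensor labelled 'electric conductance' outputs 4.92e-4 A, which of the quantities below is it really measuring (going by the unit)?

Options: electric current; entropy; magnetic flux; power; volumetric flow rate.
electric current

electric conductance should have units dimensionally equivalent to A^2 * s^3 / (kg * m^2) (e.g. S).
The given unit 'A' reduces to A. Of the listed options, that is the dimensionality of electric current.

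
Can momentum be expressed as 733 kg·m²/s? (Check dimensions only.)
No

momentum has SI base units: kg * m / s
kg·m²/s does NOT reduce to kg * m / s; a valid unit for momentum would be e.g. kg·m/s.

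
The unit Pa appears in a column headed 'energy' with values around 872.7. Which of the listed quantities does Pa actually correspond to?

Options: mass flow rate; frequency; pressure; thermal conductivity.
pressure

energy should have units dimensionally equivalent to kg * m^2 / s^2 (e.g. J).
The given unit 'Pa' reduces to kg / (m * s^2). Of the listed options, that is the dimensionality of pressure.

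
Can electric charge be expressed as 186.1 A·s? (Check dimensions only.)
Yes

electric charge has SI base units: A * s
A·s reduces to the same SI base units, so it is a valid unit for electric charge.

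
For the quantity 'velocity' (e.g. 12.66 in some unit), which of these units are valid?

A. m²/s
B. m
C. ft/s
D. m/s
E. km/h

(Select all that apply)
C, D, E

velocity has SI base units: m / s

Checking each option against m / s:
  A. m²/s: ✗ does not match
  B. m: ✗ does not match
  C. ft/s: ✓ matches
  D. m/s: ✓ matches
  E. km/h: ✓ matches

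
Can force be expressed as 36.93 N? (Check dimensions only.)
Yes

force has SI base units: kg * m / s^2
N reduces to the same SI base units, so it is a valid unit for force.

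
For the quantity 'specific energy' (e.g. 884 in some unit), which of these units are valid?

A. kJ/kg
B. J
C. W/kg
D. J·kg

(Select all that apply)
A

specific energy has SI base units: m^2 / s^2

Checking each option against m^2 / s^2:
  A. kJ/kg: ✓ matches
  B. J: ✗ does not match
  C. W/kg: ✗ does not match
  D. J·kg: ✗ does not match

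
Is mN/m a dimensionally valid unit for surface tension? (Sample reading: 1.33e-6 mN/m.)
Yes

surface tension has SI base units: kg / s^2
mN/m reduces to the same SI base units, so it is a valid unit for surface tension.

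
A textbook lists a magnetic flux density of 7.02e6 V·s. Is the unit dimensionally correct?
No

magnetic flux density has SI base units: kg / (A * s^2)
V·s does NOT reduce to kg / (A * s^2); a valid unit for magnetic flux density would be e.g. T.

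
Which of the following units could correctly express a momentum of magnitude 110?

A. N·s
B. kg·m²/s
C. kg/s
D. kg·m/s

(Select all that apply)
A, D

momentum has SI base units: kg * m / s

Checking each option against kg * m / s:
  A. N·s: ✓ matches
  B. kg·m²/s: ✗ does not match
  C. kg/s: ✗ does not match
  D. kg·m/s: ✓ matches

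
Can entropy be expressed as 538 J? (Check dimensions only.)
No

entropy has SI base units: kg * m^2 / (s^2 * K)
J does NOT reduce to kg * m^2 / (s^2 * K); a valid unit for entropy would be e.g. J/K.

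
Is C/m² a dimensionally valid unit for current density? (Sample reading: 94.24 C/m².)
No

current density has SI base units: A / m^2
C/m² does NOT reduce to A / m^2; a valid unit for current density would be e.g. A/m².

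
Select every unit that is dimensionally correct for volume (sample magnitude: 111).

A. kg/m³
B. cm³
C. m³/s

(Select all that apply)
B

volume has SI base units: m^3

Checking each option against m^3:
  A. kg/m³: ✗ does not match
  B. cm³: ✓ matches
  C. m³/s: ✗ does not match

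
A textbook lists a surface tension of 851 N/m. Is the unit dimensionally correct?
Yes

surface tension has SI base units: kg / s^2
N/m reduces to the same SI base units, so it is a valid unit for surface tension.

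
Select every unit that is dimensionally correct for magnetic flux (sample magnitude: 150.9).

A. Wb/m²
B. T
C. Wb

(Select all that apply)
C

magnetic flux has SI base units: kg * m^2 / (A * s^2)

Checking each option against kg * m^2 / (A * s^2):
  A. Wb/m²: ✗ does not match
  B. T: ✗ does not match
  C. Wb: ✓ matches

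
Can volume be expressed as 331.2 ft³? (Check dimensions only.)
Yes

volume has SI base units: m^3
ft³ reduces to the same SI base units, so it is a valid unit for volume.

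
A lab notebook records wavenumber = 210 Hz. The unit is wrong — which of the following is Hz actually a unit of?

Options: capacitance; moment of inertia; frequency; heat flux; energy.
frequency

wavenumber should have units dimensionally equivalent to 1 / m (e.g. 1/m).
The given unit 'Hz' reduces to 1 / s. Of the listed options, that is the dimensionality of frequency.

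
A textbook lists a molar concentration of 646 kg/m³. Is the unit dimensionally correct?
No

molar concentration has SI base units: mol / m^3
kg/m³ does NOT reduce to mol / m^3; a valid unit for molar concentration would be e.g. mol/m³.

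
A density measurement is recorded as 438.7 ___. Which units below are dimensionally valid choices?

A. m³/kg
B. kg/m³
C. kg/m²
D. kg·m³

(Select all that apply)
B

density has SI base units: kg / m^3

Checking each option against kg / m^3:
  A. m³/kg: ✗ does not match
  B. kg/m³: ✓ matches
  C. kg/m²: ✗ does not match
  D. kg·m³: ✗ does not match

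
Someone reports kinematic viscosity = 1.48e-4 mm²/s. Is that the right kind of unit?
Yes

kinematic viscosity has SI base units: m^2 / s
mm²/s reduces to the same SI base units, so it is a valid unit for kinematic viscosity.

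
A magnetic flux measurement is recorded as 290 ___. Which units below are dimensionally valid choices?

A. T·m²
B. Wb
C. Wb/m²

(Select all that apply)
A, B

magnetic flux has SI base units: kg * m^2 / (A * s^2)

Checking each option against kg * m^2 / (A * s^2):
  A. T·m²: ✓ matches
  B. Wb: ✓ matches
  C. Wb/m²: ✗ does not match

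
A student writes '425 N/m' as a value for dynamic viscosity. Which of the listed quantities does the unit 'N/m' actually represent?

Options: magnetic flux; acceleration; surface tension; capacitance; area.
surface tension

dynamic viscosity should have units dimensionally equivalent to kg / (m * s) (e.g. Pa·s).
The given unit 'N/m' reduces to kg / s^2. Of the listed options, that is the dimensionality of surface tension.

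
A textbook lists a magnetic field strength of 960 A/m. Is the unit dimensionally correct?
Yes

magnetic field strength has SI base units: A / m
A/m reduces to the same SI base units, so it is a valid unit for magnetic field strength.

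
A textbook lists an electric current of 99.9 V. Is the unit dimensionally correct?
No

electric current has SI base units: A
V does NOT reduce to A; a valid unit for electric current would be e.g. A.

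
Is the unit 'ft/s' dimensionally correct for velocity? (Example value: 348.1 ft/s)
Yes

velocity has SI base units: m / s
ft/s reduces to the same SI base units, so it is a valid unit for velocity.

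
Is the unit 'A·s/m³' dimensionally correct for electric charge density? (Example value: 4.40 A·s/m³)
Yes

electric charge density has SI base units: A * s / m^3
A·s/m³ reduces to the same SI base units, so it is a valid unit for electric charge density.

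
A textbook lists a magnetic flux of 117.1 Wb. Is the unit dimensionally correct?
Yes

magnetic flux has SI base units: kg * m^2 / (A * s^2)
Wb reduces to the same SI base units, so it is a valid unit for magnetic flux.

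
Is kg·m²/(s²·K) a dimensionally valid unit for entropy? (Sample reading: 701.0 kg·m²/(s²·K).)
Yes

entropy has SI base units: kg * m^2 / (s^2 * K)
kg·m²/(s²·K) reduces to the same SI base units, so it is a valid unit for entropy.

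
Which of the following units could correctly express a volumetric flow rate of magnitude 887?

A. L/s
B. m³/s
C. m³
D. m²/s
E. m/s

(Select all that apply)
A, B

volumetric flow rate has SI base units: m^3 / s

Checking each option against m^3 / s:
  A. L/s: ✓ matches
  B. m³/s: ✓ matches
  C. m³: ✗ does not match
  D. m²/s: ✗ does not match
  E. m/s: ✗ does not match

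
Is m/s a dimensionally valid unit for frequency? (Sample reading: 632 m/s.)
No

frequency has SI base units: 1 / s
m/s does NOT reduce to 1 / s; a valid unit for frequency would be e.g. Hz.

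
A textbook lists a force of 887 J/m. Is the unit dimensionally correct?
Yes

force has SI base units: kg * m / s^2
J/m reduces to the same SI base units, so it is a valid unit for force.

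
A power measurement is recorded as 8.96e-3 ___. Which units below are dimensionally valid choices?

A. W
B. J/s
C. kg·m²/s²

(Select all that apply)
A, B

power has SI base units: kg * m^2 / s^3

Checking each option against kg * m^2 / s^3:
  A. W: ✓ matches
  B. J/s: ✓ matches
  C. kg·m²/s²: ✗ does not match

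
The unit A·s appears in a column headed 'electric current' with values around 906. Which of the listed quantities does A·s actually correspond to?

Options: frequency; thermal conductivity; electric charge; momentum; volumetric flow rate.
electric charge

electric current should have units dimensionally equivalent to A (e.g. A).
The given unit 'A·s' reduces to A * s. Of the listed options, that is the dimensionality of electric charge.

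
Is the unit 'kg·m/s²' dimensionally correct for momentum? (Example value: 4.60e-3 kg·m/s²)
No

momentum has SI base units: kg * m / s
kg·m/s² does NOT reduce to kg * m / s; a valid unit for momentum would be e.g. kg·m/s.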